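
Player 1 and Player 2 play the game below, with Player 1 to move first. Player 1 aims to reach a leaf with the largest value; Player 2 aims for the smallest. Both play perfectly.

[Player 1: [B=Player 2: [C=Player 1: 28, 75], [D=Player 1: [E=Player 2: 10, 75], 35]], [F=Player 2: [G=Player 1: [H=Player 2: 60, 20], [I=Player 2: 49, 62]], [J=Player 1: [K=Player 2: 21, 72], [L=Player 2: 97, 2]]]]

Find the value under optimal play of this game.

C (Player 1): max(28, 75) = 75
E (Player 2): min(10, 75) = 10
D (Player 1): max(10, 35) = 35
B (Player 2): min(75, 35) = 35
H (Player 2): min(60, 20) = 20
I (Player 2): min(49, 62) = 49
G (Player 1): max(20, 49) = 49
K (Player 2): min(21, 72) = 21
L (Player 2): min(97, 2) = 2
J (Player 1): max(21, 2) = 21
F (Player 2): min(49, 21) = 21
Root (Player 1): max(35, 21) = 35

35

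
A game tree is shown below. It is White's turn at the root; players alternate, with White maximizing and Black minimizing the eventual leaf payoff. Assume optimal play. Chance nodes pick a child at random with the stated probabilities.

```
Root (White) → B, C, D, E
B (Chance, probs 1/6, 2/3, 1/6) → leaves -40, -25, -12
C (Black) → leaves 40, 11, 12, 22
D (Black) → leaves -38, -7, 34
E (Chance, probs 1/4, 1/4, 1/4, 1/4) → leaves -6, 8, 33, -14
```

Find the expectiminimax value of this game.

11

B (Chance): 1/6·-40 + 2/3·-25 + 1/6·-12 = -25.33
C (Black): min(40, 11, 12, 22) = 11
D (Black): min(-38, -7, 34) = -38
E (Chance): 1/4·-6 + 1/4·8 + 1/4·33 + 1/4·-14 = 5.25
Root (White): max(-25.33, 11, -38, 5.25) = 11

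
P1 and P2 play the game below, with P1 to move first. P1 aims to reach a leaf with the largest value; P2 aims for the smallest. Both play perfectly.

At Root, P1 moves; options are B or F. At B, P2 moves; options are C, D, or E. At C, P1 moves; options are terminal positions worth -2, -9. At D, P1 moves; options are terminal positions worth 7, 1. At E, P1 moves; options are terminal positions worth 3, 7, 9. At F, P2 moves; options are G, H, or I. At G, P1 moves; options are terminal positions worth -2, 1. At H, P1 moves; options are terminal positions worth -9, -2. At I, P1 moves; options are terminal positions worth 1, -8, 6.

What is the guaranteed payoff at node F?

G: max(-2, 1) = 1
H: max(-9, -2) = -2
I: max(1, -8, 6) = 6
F: min(1, -2, 6) = -2

-2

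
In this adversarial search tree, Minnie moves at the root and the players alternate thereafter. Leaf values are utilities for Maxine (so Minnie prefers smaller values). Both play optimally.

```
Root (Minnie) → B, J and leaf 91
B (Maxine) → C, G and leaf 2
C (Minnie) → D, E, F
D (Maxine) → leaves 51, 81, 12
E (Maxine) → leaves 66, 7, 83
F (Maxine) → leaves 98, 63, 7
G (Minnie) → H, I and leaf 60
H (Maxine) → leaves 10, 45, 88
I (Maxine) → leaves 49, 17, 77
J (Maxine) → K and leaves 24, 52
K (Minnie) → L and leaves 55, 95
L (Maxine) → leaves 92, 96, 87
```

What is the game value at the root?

55

D (Maxine): max(51, 81, 12) = 81
E (Maxine): max(66, 7, 83) = 83
F (Maxine): max(98, 63, 7) = 98
C (Minnie): min(81, 83, 98) = 81
H (Maxine): max(10, 45, 88) = 88
I (Maxine): max(49, 17, 77) = 77
G (Minnie): min(88, 77, 60) = 60
B (Maxine): max(81, 60, 2) = 81
L (Maxine): max(92, 96, 87) = 96
K (Minnie): min(96, 55, 95) = 55
J (Maxine): max(55, 24, 52) = 55
Root (Minnie): min(81, 55, 91) = 55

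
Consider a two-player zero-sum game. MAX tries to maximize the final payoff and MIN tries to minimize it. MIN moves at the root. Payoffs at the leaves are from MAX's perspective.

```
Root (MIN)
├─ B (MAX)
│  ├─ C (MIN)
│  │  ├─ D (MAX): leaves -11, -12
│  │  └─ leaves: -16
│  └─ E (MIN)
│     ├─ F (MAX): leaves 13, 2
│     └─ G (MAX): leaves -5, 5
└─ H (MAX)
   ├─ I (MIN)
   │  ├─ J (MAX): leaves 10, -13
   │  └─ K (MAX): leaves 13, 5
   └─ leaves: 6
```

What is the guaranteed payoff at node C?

D: max(-11, -12) = -11
C: min(-11, -16) = -16

-16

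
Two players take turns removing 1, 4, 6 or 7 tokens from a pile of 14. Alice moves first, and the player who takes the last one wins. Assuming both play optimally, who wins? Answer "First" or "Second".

First

Mark each pile size as W (mover wins) or L (mover loses):
i:   0  1  2  3  4  5  6  7  8  9 10 11 12 13 14
     L  W  L  W  W  L  W  W  W  W  L  W  W  L  W
Position 14 is W, so the first player wins.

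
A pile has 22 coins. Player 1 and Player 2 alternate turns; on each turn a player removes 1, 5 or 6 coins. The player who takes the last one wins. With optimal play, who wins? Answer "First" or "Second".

Compute winning (W) and losing (L) positions by backward induction:
i:   0  1  2  3  4  5  6  7  8  9 10 11 12 13 14 15 16 17 18 19 20 21 22
     L  W  L  W  L  W  W  W  W  W  W  L  W  L  W  L  W  W  W  W  W  W  L
Position 22 is L, so the second player wins.

Second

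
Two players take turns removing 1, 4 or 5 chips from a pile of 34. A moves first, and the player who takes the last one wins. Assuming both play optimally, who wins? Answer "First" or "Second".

Positions where the player to move wins (W) vs loses (L):
i:   0  1  2  3  4  5  6  7  8  9 10 11 12 13 14 15 16 17 18 19 20 21 22 23 24 25 26 27 28 29 30 31 32 33 34
     L  W  L  W  W  W  W  W  L  W  L  W  W  W  W  W  L  W  L  W  W  W  W  W  L  W  L  W  W  W  W  W  L  W  L
Position 34 is L, so the second player wins.

Second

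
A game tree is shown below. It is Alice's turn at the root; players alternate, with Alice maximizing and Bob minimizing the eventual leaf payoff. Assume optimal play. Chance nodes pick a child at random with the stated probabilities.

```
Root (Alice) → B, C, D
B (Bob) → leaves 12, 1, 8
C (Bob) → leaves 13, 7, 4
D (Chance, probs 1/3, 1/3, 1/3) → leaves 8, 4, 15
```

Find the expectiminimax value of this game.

B (Bob): min(12, 1, 8) = 1
C (Bob): min(13, 7, 4) = 4
D (Chance): 1/3·8 + 1/3·4 + 1/3·15 = 9
Root (Alice): max(1, 4, 9) = 9

9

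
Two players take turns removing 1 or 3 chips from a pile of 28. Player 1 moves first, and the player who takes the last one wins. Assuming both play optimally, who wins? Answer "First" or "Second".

Second

i:   0  1  2  3  4  5  6  7  8  9 10 11 12 13 14 15 16 17 18 19 20 21 22 23 24 25 26 27 28
     L  W  L  W  L  W  L  W  L  W  L  W  L  W  L  W  L  W  L  W  L  W  L  W  L  W  L  W  L
Position 28 is L, so the second player wins.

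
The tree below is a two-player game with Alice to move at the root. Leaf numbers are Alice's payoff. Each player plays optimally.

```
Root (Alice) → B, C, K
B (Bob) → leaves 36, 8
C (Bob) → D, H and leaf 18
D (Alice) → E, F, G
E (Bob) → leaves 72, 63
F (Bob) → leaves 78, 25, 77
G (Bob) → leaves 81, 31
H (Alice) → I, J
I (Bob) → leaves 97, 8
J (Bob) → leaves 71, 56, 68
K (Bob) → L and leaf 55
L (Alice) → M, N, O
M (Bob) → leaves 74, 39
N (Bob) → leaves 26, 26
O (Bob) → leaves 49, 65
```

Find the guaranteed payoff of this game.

B (Bob): min(36, 8) = 8
E (Bob): min(72, 63) = 63
F (Bob): min(78, 25, 77) = 25
G (Bob): min(81, 31) = 31
D (Alice): max(63, 25, 31) = 63
I (Bob): min(97, 8) = 8
J (Bob): min(71, 56, 68) = 56
H (Alice): max(8, 56) = 56
C (Bob): min(63, 56, 18) = 18
M (Bob): min(74, 39) = 39
N (Bob): min(26, 26) = 26
O (Bob): min(49, 65) = 49
L (Alice): max(39, 26, 49) = 49
K (Bob): min(49, 55) = 49
Root (Alice): max(8, 18, 49) = 49

49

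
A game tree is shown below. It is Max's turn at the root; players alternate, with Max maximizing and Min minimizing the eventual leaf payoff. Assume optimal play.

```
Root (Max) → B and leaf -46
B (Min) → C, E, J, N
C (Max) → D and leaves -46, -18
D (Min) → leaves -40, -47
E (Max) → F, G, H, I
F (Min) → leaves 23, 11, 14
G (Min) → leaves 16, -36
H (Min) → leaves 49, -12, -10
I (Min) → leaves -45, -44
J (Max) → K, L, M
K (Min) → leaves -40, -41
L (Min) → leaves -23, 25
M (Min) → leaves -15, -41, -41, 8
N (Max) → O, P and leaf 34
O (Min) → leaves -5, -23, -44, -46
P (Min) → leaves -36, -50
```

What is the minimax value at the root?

D (Min): min(-40, -47) = -47
C (Max): max(-47, -46, -18) = -18
F (Min): min(23, 11, 14) = 11
G (Min): min(16, -36) = -36
H (Min): min(49, -12, -10) = -12
I (Min): min(-45, -44) = -45
E (Max): max(11, -36, -12, -45) = 11
K (Min): min(-40, -41) = -41
L (Min): min(-23, 25) = -23
M (Min): min(-15, -41, -41, 8) = -41
J (Max): max(-41, -23, -41) = -23
O (Min): min(-5, -23, -44, -46) = -46
P (Min): min(-36, -50) = -50
N (Max): max(-46, -50, 34) = 34
B (Min): min(-18, 11, -23, 34) = -23
Root (Max): max(-23, -46) = -23

-23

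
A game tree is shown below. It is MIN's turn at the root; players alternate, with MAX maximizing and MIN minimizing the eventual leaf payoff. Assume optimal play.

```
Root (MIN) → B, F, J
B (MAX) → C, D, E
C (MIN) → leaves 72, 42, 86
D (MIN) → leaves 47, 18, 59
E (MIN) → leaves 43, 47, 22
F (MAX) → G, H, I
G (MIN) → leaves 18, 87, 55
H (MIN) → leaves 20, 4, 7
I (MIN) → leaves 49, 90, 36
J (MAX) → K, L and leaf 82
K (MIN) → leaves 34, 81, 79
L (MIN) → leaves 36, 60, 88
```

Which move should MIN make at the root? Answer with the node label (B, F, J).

C (MIN): min(72, 42, 86) = 42
D (MIN): min(47, 18, 59) = 18
E (MIN): min(43, 47, 22) = 22
B (MAX): max(42, 18, 22) = 42
G (MIN): min(18, 87, 55) = 18
H (MIN): min(20, 4, 7) = 4
I (MIN): min(49, 90, 36) = 36
F (MAX): max(18, 4, 36) = 36
K (MIN): min(34, 81, 79) = 34
L (MIN): min(36, 60, 88) = 36
J (MAX): max(34, 36, 82) = 82
Root (MIN): min(42, 36, 82) = 36
MIN picks the child with the lowest value: F (value 36).

F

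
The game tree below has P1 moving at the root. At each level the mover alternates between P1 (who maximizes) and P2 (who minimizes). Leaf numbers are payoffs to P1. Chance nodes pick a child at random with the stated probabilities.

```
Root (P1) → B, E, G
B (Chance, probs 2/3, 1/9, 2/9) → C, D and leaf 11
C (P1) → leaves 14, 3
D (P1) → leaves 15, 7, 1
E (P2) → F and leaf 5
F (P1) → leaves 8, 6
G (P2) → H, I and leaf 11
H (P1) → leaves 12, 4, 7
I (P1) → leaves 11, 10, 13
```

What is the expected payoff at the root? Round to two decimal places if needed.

13.44

C (P1): max(14, 3) = 14
D (P1): max(15, 7, 1) = 15
B (Chance): 2/3·14 + 1/9·15 + 2/9·11 = 13.44
F (P1): max(8, 6) = 8
E (P2): min(8, 5) = 5
H (P1): max(12, 4, 7) = 12
I (P1): max(11, 10, 13) = 13
G (P2): min(12, 13, 11) = 11
Root (P1): max(13.44, 5, 11) = 13.44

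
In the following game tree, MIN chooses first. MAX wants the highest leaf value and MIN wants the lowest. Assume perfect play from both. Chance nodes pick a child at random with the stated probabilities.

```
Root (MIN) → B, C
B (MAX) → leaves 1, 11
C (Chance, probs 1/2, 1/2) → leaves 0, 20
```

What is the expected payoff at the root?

B (MAX): max(1, 11) = 11
C (Chance): 1/2·0 + 1/2·20 = 10
Root (MIN): min(11, 10) = 10

10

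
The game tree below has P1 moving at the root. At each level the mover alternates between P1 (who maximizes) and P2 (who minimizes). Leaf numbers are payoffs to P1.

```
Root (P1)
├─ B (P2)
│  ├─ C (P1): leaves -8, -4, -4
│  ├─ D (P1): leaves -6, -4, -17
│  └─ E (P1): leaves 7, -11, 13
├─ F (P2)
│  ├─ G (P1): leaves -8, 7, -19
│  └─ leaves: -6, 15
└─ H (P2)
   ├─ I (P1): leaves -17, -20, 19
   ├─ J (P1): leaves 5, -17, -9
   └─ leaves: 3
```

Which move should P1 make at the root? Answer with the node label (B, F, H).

H

C (P1): max(-8, -4, -4) = -4
D (P1): max(-6, -4, -17) = -4
E (P1): max(7, -11, 13) = 13
B (P2): min(-4, -4, 13) = -4
G (P1): max(-8, 7, -19) = 7
F (P2): min(7, -6, 15) = -6
I (P1): max(-17, -20, 19) = 19
J (P1): max(5, -17, -9) = 5
H (P2): min(19, 5, 3) = 3
Root (P1): max(-4, -6, 3) = 3
P1 picks the child with the highest value: H (value 3).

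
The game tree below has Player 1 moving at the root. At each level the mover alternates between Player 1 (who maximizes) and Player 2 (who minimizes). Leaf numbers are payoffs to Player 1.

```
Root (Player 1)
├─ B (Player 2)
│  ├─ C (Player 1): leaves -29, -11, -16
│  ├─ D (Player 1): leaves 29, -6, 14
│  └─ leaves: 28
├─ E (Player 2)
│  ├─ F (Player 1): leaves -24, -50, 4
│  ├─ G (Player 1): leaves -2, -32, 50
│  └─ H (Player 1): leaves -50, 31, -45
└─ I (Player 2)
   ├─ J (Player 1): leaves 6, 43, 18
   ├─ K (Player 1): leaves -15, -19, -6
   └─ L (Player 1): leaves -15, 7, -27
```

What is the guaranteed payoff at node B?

-11

C: max(-29, -11, -16) = -11
D: max(29, -6, 14) = 29
B: min(-11, 29, 28) = -11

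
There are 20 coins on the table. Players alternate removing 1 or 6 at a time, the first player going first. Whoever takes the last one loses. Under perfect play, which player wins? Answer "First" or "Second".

First

W/L table (W = player to move can force a win):
i:   0  1  2  3  4  5  6  7  8  9 10 11 12 13 14 15 16 17 18 19 20
     W  L  W  L  W  L  W  W  L  W  L  W  L  W  W  L  W  L  W  L  W
Position 20 is W, so the first player wins.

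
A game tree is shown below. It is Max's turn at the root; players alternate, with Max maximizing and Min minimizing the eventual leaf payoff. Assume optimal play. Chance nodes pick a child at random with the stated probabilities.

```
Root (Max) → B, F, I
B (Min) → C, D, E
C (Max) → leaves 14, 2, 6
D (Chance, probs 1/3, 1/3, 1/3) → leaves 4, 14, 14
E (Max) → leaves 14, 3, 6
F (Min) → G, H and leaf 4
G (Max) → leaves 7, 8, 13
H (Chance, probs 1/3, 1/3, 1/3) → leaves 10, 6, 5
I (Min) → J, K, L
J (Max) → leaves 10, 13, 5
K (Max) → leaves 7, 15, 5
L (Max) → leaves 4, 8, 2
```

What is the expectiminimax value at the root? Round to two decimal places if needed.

C (Max): max(14, 2, 6) = 14
D (Chance): 1/3·4 + 1/3·14 + 1/3·14 = 10.67
E (Max): max(14, 3, 6) = 14
B (Min): min(14, 10.67, 14) = 10.67
G (Max): max(7, 8, 13) = 13
H (Chance): 1/3·10 + 1/3·6 + 1/3·5 = 7
F (Min): min(13, 7, 4) = 4
J (Max): max(10, 13, 5) = 13
K (Max): max(7, 15, 5) = 15
L (Max): max(4, 8, 2) = 8
I (Min): min(13, 15, 8) = 8
Root (Max): max(10.67, 4, 8) = 10.67

10.67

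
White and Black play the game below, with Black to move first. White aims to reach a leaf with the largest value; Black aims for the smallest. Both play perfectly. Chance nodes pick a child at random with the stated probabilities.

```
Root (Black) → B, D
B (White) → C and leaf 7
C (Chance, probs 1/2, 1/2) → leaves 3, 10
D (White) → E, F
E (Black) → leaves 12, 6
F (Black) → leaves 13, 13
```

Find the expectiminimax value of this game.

7

C (Chance): 1/2·3 + 1/2·10 = 6.5
B (White): max(6.5, 7) = 7
E (Black): min(12, 6) = 6
F (Black): min(13, 13) = 13
D (White): max(6, 13) = 13
Root (Black): min(7, 13) = 7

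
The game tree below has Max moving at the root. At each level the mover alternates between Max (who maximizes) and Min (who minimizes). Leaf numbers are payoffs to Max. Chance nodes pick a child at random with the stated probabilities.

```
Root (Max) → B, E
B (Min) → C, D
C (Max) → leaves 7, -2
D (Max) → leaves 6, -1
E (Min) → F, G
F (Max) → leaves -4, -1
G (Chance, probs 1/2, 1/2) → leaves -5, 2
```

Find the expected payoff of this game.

C (Max): max(7, -2) = 7
D (Max): max(6, -1) = 6
B (Min): min(7, 6) = 6
F (Max): max(-4, -1) = -1
G (Chance): 1/2·-5 + 1/2·2 = -1.5
E (Min): min(-1, -1.5) = -1.5
Root (Max): max(6, -1.5) = 6

6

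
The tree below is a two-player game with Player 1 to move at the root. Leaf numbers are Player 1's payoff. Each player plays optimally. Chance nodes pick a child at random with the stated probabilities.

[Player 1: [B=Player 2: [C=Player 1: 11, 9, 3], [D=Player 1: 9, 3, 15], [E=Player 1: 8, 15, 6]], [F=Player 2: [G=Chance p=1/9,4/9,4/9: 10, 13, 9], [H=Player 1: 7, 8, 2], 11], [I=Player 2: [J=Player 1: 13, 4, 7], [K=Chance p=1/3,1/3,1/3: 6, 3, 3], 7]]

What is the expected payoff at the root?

11

C (Player 1): max(11, 9, 3) = 11
D (Player 1): max(9, 3, 15) = 15
E (Player 1): max(8, 15, 6) = 15
B (Player 2): min(11, 15, 15) = 11
G (Chance): 1/9·10 + 4/9·13 + 4/9·9 = 10.89
H (Player 1): max(7, 8, 2) = 8
F (Player 2): min(10.89, 8, 11) = 8
J (Player 1): max(13, 4, 7) = 13
K (Chance): 1/3·6 + 1/3·3 + 1/3·3 = 4
I (Player 2): min(13, 4, 7) = 4
Root (Player 1): max(11, 8, 4) = 11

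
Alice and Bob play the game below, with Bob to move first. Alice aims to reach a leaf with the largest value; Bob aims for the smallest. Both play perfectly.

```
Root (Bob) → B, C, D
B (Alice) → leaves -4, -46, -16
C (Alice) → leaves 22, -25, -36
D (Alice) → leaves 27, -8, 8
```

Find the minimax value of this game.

-4

B (Alice): max(-4, -46, -16) = -4
C (Alice): max(22, -25, -36) = 22
D (Alice): max(27, -8, 8) = 27
Root (Bob): min(-4, 22, 27) = -4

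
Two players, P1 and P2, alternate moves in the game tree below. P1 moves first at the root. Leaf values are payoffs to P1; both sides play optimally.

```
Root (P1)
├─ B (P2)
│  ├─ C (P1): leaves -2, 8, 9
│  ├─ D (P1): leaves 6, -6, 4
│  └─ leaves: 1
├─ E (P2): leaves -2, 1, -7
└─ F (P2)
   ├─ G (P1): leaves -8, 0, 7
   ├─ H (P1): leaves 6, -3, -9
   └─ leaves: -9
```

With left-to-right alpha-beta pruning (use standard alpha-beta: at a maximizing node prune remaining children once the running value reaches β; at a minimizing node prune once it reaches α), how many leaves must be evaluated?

15

C [α=-∞,β=+∞]: v=9
D [α=-∞,β=9]: v=6
B [α=-∞,β=+∞]: v=1
E [α=1,β=+∞]: v=-2 after child 1 ≤ α → α-cutoff, skip 2
G [α=1,β=+∞]: v=7
H [α=1,β=7]: v=6
F [α=1,β=+∞]: v=-9
Root [α=-∞,β=+∞]: v=1
Leaves evaluated: 15 of 17.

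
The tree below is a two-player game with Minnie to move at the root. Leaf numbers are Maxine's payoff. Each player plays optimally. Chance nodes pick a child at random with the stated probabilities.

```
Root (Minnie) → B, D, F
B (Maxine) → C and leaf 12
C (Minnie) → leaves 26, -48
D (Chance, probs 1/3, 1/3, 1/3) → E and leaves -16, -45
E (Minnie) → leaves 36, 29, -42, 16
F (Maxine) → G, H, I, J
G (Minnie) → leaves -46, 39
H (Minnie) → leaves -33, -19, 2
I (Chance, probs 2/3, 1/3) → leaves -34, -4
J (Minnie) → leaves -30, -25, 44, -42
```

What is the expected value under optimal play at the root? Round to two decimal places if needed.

C (Minnie): min(26, -48) = -48
B (Maxine): max(-48, 12) = 12
E (Minnie): min(36, 29, -42, 16) = -42
D (Chance): 1/3·-42 + 1/3·-16 + 1/3·-45 = -34.33
G (Minnie): min(-46, 39) = -46
H (Minnie): min(-33, -19, 2) = -33
I (Chance): 2/3·-34 + 1/3·-4 = -24
J (Minnie): min(-30, -25, 44, -42) = -42
F (Maxine): max(-46, -33, -24, -42) = -24
Root (Minnie): min(12, -34.33, -24) = -34.33

-34.33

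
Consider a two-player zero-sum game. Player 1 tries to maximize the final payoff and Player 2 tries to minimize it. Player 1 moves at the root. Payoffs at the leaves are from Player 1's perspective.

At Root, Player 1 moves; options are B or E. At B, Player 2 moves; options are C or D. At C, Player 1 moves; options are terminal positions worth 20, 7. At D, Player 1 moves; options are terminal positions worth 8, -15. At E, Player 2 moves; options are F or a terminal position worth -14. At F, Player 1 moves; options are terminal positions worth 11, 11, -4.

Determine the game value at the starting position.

8

C (Player 1): max(20, 7) = 20
D (Player 1): max(8, -15) = 8
B (Player 2): min(20, 8) = 8
F (Player 1): max(11, 11, -4) = 11
E (Player 2): min(11, -14) = -14
Root (Player 1): max(8, -14) = 8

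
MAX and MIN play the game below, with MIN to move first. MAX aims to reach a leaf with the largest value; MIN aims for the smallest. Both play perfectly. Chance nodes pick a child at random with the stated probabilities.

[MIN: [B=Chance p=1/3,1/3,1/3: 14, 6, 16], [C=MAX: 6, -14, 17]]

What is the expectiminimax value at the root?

12

B (Chance): 1/3·14 + 1/3·6 + 1/3·16 = 12
C (MAX): max(6, -14, 17) = 17
Root (MIN): min(12, 17) = 12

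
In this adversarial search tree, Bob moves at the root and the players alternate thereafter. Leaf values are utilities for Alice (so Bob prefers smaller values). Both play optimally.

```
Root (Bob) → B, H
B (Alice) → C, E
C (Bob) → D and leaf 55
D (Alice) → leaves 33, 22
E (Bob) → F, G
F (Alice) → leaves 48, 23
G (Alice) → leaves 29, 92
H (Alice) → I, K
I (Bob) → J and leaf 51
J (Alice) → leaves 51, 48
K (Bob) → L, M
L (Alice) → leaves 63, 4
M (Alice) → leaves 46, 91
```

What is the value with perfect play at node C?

33

D: max(33, 22) = 33
C: min(33, 55) = 33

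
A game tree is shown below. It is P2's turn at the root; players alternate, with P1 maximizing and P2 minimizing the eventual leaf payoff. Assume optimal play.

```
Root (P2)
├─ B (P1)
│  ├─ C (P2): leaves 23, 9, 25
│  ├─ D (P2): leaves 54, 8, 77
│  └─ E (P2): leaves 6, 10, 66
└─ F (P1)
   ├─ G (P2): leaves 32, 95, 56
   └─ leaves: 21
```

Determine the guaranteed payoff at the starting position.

9

C (P2): min(23, 9, 25) = 9
D (P2): min(54, 8, 77) = 8
E (P2): min(6, 10, 66) = 6
B (P1): max(9, 8, 6) = 9
G (P2): min(32, 95, 56) = 32
F (P1): max(32, 21) = 32
Root (P2): min(9, 32) = 9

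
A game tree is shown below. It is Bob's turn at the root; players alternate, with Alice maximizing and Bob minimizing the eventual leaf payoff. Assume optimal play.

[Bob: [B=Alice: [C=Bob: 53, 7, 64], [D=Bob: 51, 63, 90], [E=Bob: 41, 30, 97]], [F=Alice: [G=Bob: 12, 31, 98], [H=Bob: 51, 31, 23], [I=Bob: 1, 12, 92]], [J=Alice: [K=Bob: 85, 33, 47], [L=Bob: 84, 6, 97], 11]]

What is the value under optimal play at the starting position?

C (Bob): min(53, 7, 64) = 7
D (Bob): min(51, 63, 90) = 51
E (Bob): min(41, 30, 97) = 30
B (Alice): max(7, 51, 30) = 51
G (Bob): min(12, 31, 98) = 12
H (Bob): min(51, 31, 23) = 23
I (Bob): min(1, 12, 92) = 1
F (Alice): max(12, 23, 1) = 23
K (Bob): min(85, 33, 47) = 33
L (Bob): min(84, 6, 97) = 6
J (Alice): max(33, 6, 11) = 33
Root (Bob): min(51, 23, 33) = 23

23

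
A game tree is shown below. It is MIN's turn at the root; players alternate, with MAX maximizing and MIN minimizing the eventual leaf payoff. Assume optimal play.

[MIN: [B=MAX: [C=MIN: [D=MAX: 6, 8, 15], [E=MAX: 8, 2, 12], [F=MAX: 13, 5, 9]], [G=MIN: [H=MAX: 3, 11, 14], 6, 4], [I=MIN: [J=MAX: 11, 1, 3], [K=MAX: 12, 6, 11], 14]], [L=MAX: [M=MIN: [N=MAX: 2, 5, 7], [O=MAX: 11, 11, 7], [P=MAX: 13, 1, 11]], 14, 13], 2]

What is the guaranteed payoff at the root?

D (MAX): max(6, 8, 15) = 15
E (MAX): max(8, 2, 12) = 12
F (MAX): max(13, 5, 9) = 13
C (MIN): min(15, 12, 13) = 12
H (MAX): max(3, 11, 14) = 14
G (MIN): min(14, 6, 4) = 4
J (MAX): max(11, 1, 3) = 11
K (MAX): max(12, 6, 11) = 12
I (MIN): min(11, 12, 14) = 11
B (MAX): max(12, 4, 11) = 12
N (MAX): max(2, 5, 7) = 7
O (MAX): max(11, 11, 7) = 11
P (MAX): max(13, 1, 11) = 13
M (MIN): min(7, 11, 13) = 7
L (MAX): max(7, 14, 13) = 14
Root (MIN): min(12, 14, 2) = 2

2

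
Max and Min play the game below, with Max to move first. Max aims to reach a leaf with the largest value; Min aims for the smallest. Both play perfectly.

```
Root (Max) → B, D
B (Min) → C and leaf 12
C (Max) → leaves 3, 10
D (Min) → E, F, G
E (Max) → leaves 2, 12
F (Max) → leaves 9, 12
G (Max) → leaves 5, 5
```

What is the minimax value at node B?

10

C: max(3, 10) = 10
B: min(10, 12) = 10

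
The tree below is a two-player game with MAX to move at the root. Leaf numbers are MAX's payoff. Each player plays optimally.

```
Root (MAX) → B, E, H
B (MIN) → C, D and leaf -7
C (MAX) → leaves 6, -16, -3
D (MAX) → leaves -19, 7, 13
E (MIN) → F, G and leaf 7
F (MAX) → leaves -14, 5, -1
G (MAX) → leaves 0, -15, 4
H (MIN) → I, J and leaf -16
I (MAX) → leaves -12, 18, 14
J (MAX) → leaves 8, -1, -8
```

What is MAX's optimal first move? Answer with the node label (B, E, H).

C (MAX): max(6, -16, -3) = 6
D (MAX): max(-19, 7, 13) = 13
B (MIN): min(6, 13, -7) = -7
F (MAX): max(-14, 5, -1) = 5
G (MAX): max(0, -15, 4) = 4
E (MIN): min(5, 4, 7) = 4
I (MAX): max(-12, 18, 14) = 18
J (MAX): max(8, -1, -8) = 8
H (MIN): min(18, 8, -16) = -16
Root (MAX): max(-7, 4, -16) = 4
MAX picks the child with the highest value: E (value 4).

E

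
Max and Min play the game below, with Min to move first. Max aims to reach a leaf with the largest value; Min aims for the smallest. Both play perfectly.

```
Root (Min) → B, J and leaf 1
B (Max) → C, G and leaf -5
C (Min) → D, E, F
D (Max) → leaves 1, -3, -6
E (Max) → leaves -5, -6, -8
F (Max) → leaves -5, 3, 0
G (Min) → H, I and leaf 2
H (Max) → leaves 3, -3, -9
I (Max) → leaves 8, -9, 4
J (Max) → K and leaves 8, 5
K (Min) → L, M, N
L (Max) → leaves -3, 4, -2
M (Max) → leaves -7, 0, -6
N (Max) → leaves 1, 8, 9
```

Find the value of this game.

1

D (Max): max(1, -3, -6) = 1
E (Max): max(-5, -6, -8) = -5
F (Max): max(-5, 3, 0) = 3
C (Min): min(1, -5, 3) = -5
H (Max): max(3, -3, -9) = 3
I (Max): max(8, -9, 4) = 8
G (Min): min(3, 8, 2) = 2
B (Max): max(-5, 2, -5) = 2
L (Max): max(-3, 4, -2) = 4
M (Max): max(-7, 0, -6) = 0
N (Max): max(1, 8, 9) = 9
K (Min): min(4, 0, 9) = 0
J (Max): max(0, 8, 5) = 8
Root (Min): min(2, 8, 1) = 1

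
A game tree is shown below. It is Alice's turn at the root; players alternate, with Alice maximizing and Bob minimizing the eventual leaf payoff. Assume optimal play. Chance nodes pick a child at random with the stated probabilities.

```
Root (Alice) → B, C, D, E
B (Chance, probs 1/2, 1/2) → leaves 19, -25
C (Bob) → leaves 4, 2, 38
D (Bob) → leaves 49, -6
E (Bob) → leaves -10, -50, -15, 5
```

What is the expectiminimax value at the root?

B (Chance): 1/2·19 + 1/2·-25 = -3
C (Bob): min(4, 2, 38) = 2
D (Bob): min(49, -6) = -6
E (Bob): min(-10, -50, -15, 5) = -50
Root (Alice): max(-3, 2, -6, -50) = 2

2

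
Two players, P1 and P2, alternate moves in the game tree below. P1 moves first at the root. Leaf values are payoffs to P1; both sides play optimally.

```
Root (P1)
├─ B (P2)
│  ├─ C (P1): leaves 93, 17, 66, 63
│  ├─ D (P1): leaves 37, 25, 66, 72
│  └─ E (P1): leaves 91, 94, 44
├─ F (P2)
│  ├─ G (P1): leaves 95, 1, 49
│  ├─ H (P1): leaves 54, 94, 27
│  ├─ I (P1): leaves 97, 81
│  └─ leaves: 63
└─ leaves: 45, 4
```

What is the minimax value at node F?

G: max(95, 1, 49) = 95
H: max(54, 94, 27) = 94
I: max(97, 81) = 97
F: min(95, 94, 97, 63) = 63

63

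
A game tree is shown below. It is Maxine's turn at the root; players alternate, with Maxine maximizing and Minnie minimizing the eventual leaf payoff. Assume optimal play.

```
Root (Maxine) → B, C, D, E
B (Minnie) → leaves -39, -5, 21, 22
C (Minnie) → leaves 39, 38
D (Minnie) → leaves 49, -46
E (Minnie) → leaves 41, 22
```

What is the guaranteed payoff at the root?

B (Minnie): min(-39, -5, 21, 22) = -39
C (Minnie): min(39, 38) = 38
D (Minnie): min(49, -46) = -46
E (Minnie): min(41, 22) = 22
Root (Maxine): max(-39, 38, -46, 22) = 38

38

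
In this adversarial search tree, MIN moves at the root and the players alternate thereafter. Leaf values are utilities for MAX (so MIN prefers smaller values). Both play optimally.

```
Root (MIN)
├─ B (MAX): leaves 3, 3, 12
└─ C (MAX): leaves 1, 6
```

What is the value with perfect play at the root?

6

B (MAX): max(3, 3, 12) = 12
C (MAX): max(1, 6) = 6
Root (MIN): min(12, 6) = 6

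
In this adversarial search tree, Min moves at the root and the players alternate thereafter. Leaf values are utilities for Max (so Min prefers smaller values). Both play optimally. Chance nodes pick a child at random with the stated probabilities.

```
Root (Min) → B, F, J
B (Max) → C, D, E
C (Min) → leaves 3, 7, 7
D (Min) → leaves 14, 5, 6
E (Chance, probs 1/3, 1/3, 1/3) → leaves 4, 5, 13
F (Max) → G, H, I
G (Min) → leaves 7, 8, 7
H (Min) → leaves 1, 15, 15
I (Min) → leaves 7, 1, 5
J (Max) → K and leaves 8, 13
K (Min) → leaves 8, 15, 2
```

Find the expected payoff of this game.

C (Min): min(3, 7, 7) = 3
D (Min): min(14, 5, 6) = 5
E (Chance): 1/3·4 + 1/3·5 + 1/3·13 = 7.33
B (Max): max(3, 5, 7.33) = 7.33
G (Min): min(7, 8, 7) = 7
H (Min): min(1, 15, 15) = 1
I (Min): min(7, 1, 5) = 1
F (Max): max(7, 1, 1) = 7
K (Min): min(8, 15, 2) = 2
J (Max): max(2, 8, 13) = 13
Root (Min): min(7.33, 7, 13) = 7

7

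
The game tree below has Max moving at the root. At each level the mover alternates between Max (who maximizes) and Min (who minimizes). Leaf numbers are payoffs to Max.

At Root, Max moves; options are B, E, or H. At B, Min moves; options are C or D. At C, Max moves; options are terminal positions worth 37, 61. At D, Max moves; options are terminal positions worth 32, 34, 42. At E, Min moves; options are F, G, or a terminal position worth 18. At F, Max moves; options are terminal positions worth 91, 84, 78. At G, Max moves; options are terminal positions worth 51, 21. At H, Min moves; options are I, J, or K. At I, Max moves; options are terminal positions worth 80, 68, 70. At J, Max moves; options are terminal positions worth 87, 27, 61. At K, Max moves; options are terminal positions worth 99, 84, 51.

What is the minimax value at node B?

42

C: max(37, 61) = 61
D: max(32, 34, 42) = 42
B: min(61, 42) = 42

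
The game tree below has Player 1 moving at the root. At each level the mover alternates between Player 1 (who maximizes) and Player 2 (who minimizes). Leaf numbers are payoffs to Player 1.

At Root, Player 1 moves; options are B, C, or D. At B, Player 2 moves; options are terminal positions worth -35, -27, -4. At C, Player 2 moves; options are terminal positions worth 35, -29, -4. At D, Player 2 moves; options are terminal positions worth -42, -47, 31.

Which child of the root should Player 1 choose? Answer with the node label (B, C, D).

C

B (Player 2): min(-35, -27, -4) = -35
C (Player 2): min(35, -29, -4) = -29
D (Player 2): min(-42, -47, 31) = -47
Root (Player 1): max(-35, -29, -47) = -29
Player 1 picks the child with the highest value: C (value -29).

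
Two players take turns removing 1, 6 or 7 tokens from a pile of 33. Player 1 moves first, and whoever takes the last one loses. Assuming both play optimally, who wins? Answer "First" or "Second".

First

Compute winning (W) and losing (L) positions by backward induction:
i:   0  1  2  3  4  5  6  7  8  9 10 11 12 13 14 15 16 17 18 19 20 21 22 23 24 25 26 27 28 29 30 31 32 33
     W  L  W  L  W  L  W  W  W  W  W  W  W  L  W  L  W  L  W  W  W  W  W  W  W  L  W  L  W  L  W  W  W  W
Position 33 is W, so the first player wins.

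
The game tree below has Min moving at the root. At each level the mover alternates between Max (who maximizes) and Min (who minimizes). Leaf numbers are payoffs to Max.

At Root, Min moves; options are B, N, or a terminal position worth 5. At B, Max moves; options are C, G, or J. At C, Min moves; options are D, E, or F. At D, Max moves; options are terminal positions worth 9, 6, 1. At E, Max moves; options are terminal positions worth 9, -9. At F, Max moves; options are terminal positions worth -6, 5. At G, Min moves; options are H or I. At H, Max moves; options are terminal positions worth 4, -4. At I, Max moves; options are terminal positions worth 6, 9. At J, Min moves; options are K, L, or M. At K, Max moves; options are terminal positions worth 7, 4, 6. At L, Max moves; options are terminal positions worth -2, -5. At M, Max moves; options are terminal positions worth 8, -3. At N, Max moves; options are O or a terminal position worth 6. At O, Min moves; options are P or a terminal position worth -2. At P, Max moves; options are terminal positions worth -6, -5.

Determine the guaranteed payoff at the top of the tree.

D (Max): max(9, 6, 1) = 9
E (Max): max(9, -9) = 9
F (Max): max(-6, 5) = 5
C (Min): min(9, 9, 5) = 5
H (Max): max(4, -4) = 4
I (Max): max(6, 9) = 9
G (Min): min(4, 9) = 4
K (Max): max(7, 4, 6) = 7
L (Max): max(-2, -5) = -2
M (Max): max(8, -3) = 8
J (Min): min(7, -2, 8) = -2
B (Max): max(5, 4, -2) = 5
P (Max): max(-6, -5) = -5
O (Min): min(-5, -2) = -5
N (Max): max(-5, 6) = 6
Root (Min): min(5, 6, 5) = 5

5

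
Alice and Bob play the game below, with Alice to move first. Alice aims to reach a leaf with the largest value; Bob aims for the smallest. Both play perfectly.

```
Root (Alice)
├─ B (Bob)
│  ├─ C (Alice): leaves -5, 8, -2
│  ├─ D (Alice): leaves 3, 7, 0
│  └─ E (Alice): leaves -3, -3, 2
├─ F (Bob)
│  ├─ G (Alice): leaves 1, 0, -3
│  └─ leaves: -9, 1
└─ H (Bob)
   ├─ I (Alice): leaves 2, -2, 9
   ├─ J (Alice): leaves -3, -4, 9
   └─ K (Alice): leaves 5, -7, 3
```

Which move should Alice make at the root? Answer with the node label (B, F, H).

H

C (Alice): max(-5, 8, -2) = 8
D (Alice): max(3, 7, 0) = 7
E (Alice): max(-3, -3, 2) = 2
B (Bob): min(8, 7, 2) = 2
G (Alice): max(1, 0, -3) = 1
F (Bob): min(1, -9, 1) = -9
I (Alice): max(2, -2, 9) = 9
J (Alice): max(-3, -4, 9) = 9
K (Alice): max(5, -7, 3) = 5
H (Bob): min(9, 9, 5) = 5
Root (Alice): max(2, -9, 5) = 5
Alice picks the child with the highest value: H (value 5).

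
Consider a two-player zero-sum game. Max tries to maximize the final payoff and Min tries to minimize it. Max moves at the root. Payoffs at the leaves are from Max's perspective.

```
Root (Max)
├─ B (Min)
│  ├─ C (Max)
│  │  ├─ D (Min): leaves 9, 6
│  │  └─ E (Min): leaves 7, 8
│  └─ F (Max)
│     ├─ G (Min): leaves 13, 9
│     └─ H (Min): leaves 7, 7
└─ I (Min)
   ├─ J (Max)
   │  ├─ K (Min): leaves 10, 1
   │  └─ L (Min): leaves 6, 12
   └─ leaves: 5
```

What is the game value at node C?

7

D: min(9, 6) = 6
E: min(7, 8) = 7
C: max(6, 7) = 7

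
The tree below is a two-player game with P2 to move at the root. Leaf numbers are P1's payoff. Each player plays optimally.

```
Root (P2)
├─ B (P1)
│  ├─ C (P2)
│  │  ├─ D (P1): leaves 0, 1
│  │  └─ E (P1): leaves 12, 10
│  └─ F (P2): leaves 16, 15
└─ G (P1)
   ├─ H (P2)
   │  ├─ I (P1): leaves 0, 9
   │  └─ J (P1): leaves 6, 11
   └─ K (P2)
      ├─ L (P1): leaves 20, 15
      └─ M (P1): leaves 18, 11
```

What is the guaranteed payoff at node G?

I: max(0, 9) = 9
J: max(6, 11) = 11
H: min(9, 11) = 9
L: max(20, 15) = 20
M: max(18, 11) = 18
K: min(20, 18) = 18
G: max(9, 18) = 18

18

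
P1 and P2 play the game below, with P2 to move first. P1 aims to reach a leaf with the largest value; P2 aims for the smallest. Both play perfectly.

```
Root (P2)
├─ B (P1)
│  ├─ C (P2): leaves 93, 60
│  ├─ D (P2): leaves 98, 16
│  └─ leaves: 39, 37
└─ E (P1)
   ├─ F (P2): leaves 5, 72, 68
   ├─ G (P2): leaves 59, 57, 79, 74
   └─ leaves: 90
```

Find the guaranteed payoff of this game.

C (P2): min(93, 60) = 60
D (P2): min(98, 16) = 16
B (P1): max(60, 16, 39, 37) = 60
F (P2): min(5, 72, 68) = 5
G (P2): min(59, 57, 79, 74) = 57
E (P1): max(5, 57, 90) = 90
Root (P2): min(60, 90) = 60

60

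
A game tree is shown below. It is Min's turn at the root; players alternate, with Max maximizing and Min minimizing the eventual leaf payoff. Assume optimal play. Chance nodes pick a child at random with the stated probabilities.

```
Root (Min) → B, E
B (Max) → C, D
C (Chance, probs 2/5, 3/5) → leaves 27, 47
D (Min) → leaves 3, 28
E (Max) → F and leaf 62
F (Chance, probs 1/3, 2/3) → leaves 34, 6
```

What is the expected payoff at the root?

C (Chance): 2/5·27 + 3/5·47 = 39
D (Min): min(3, 28) = 3
B (Max): max(39, 3) = 39
F (Chance): 1/3·34 + 2/3·6 = 15.33
E (Max): max(15.33, 62) = 62
Root (Min): min(39, 62) = 39

39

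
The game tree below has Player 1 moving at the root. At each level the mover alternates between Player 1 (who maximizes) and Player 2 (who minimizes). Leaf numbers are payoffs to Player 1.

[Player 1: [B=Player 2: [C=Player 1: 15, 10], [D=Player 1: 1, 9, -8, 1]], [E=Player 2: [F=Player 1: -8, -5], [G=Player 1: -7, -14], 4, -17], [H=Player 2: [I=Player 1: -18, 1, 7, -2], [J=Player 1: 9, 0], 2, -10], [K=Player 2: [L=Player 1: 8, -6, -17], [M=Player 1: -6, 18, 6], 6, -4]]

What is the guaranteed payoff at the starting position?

C (Player 1): max(15, 10) = 15
D (Player 1): max(1, 9, -8, 1) = 9
B (Player 2): min(15, 9) = 9
F (Player 1): max(-8, -5) = -5
G (Player 1): max(-7, -14) = -7
E (Player 2): min(-5, -7, 4, -17) = -17
I (Player 1): max(-18, 1, 7, -2) = 7
J (Player 1): max(9, 0) = 9
H (Player 2): min(7, 9, 2, -10) = -10
L (Player 1): max(8, -6, -17) = 8
M (Player 1): max(-6, 18, 6) = 18
K (Player 2): min(8, 18, 6, -4) = -4
Root (Player 1): max(9, -17, -10, -4) = 9

9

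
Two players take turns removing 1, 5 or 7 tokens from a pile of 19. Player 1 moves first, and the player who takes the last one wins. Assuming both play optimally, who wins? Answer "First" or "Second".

First

Compute winning (W) and losing (L) positions by backward induction:
i:   0  1  2  3  4  5  6  7  8  9 10 11 12 13 14 15 16 17 18 19
     L  W  L  W  L  W  L  W  L  W  L  W  L  W  L  W  L  W  L  W
Position 19 is W, so the first player wins.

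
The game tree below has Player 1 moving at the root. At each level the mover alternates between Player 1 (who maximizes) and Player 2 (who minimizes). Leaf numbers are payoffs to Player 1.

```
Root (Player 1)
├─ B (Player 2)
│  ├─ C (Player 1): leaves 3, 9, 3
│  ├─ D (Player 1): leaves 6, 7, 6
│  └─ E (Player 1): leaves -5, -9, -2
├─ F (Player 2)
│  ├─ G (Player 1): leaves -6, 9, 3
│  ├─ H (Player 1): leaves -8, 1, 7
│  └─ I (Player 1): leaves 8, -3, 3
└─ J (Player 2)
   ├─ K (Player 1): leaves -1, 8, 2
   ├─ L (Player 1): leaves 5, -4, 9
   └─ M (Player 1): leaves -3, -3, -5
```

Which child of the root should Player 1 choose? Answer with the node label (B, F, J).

C (Player 1): max(3, 9, 3) = 9
D (Player 1): max(6, 7, 6) = 7
E (Player 1): max(-5, -9, -2) = -2
B (Player 2): min(9, 7, -2) = -2
G (Player 1): max(-6, 9, 3) = 9
H (Player 1): max(-8, 1, 7) = 7
I (Player 1): max(8, -3, 3) = 8
F (Player 2): min(9, 7, 8) = 7
K (Player 1): max(-1, 8, 2) = 8
L (Player 1): max(5, -4, 9) = 9
M (Player 1): max(-3, -3, -5) = -3
J (Player 2): min(8, 9, -3) = -3
Root (Player 1): max(-2, 7, -3) = 7
Player 1 picks the child with the highest value: F (value 7).

F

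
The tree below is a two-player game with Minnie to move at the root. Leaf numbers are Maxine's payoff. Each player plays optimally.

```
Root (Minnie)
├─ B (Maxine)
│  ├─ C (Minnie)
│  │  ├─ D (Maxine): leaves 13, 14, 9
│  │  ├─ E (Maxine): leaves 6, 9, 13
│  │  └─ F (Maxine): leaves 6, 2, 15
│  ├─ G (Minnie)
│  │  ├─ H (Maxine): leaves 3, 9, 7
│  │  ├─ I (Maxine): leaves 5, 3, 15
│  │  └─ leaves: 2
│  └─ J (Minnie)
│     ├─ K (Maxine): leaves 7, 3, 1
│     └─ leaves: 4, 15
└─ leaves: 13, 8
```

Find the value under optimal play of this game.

8

D (Maxine): max(13, 14, 9) = 14
E (Maxine): max(6, 9, 13) = 13
F (Maxine): max(6, 2, 15) = 15
C (Minnie): min(14, 13, 15) = 13
H (Maxine): max(3, 9, 7) = 9
I (Maxine): max(5, 3, 15) = 15
G (Minnie): min(9, 15, 2) = 2
K (Maxine): max(7, 3, 1) = 7
J (Minnie): min(7, 4, 15) = 4
B (Maxine): max(13, 2, 4) = 13
Root (Minnie): min(13, 13, 8) = 8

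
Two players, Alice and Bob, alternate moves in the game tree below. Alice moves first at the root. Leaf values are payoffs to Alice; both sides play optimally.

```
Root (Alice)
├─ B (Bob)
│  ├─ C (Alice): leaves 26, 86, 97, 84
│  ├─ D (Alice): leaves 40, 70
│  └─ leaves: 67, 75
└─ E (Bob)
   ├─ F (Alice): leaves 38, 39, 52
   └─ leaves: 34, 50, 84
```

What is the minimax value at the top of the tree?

67

C (Alice): max(26, 86, 97, 84) = 97
D (Alice): max(40, 70) = 70
B (Bob): min(97, 70, 67, 75) = 67
F (Alice): max(38, 39, 52) = 52
E (Bob): min(52, 34, 50, 84) = 34
Root (Alice): max(67, 34) = 67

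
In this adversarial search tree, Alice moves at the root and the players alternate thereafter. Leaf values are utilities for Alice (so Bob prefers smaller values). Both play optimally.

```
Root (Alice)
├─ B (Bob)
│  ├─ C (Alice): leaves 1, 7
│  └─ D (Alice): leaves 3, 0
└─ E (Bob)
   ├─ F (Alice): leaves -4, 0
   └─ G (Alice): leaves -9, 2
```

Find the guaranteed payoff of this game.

3

C (Alice): max(1, 7) = 7
D (Alice): max(3, 0) = 3
B (Bob): min(7, 3) = 3
F (Alice): max(-4, 0) = 0
G (Alice): max(-9, 2) = 2
E (Bob): min(0, 2) = 0
Root (Alice): max(3, 0) = 3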